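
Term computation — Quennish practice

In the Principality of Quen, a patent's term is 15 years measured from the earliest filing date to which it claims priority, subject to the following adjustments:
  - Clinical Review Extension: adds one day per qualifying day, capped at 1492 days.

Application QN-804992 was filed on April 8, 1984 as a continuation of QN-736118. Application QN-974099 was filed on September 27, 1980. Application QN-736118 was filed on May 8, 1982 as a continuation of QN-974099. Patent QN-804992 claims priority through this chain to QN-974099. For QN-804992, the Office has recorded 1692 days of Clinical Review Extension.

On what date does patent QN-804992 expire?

Earliest priority filing: 27 September 1980.
Base term: 27 September 1980 + 15 years → 27 September 1995.
Clinical Review Extension: 1692 days claimed exceeds the 1492-day cap, so +1492 days → 28 October 1999.

October 28, 1999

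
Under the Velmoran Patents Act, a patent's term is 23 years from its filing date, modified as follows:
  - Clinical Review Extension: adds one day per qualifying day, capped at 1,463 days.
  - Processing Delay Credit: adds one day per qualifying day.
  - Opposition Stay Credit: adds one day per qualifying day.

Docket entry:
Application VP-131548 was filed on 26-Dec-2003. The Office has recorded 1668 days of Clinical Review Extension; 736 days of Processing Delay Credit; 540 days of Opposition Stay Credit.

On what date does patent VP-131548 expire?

June 26, 2034

Base term: filing date + 23 years → 26 December 2026.
Clinical Review Extension: 1668 days claimed exceeds the 1463-day cap, so +1463 days → 28 December 2030.
Processing Delay Credit: +736 days → 2 January 2033.
Opposition Stay Credit: +540 days → 26 June 2034.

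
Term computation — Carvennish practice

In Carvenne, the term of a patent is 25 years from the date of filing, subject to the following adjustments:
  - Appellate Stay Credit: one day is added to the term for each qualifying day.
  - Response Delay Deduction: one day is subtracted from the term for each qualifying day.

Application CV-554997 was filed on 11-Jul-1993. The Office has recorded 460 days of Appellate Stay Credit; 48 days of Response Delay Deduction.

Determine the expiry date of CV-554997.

Base term: filing date + 25 years → 11 July 2018.
Appellate Stay Credit: +460 days → 14 October 2019.
Response Delay Deduction: −48 days → 27 August 2019.

August 27, 2019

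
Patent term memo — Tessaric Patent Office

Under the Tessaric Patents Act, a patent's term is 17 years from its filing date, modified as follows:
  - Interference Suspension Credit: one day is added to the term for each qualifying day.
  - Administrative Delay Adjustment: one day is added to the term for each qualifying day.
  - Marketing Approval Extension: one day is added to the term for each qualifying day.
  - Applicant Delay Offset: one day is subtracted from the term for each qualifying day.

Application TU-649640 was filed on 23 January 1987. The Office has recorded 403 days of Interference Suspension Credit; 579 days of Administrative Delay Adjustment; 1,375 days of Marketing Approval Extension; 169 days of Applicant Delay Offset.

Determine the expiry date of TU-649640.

Base term: filing date + 17 years → 23 January 2004.
Interference Suspension Credit: +403 days → 1 March 2005.
Administrative Delay Adjustment: +579 days → 1 October 2006.
Marketing Approval Extension: +1375 days → 7 July 2010.
Applicant Delay Offset: −169 days → 19 January 2010.

2010-01-19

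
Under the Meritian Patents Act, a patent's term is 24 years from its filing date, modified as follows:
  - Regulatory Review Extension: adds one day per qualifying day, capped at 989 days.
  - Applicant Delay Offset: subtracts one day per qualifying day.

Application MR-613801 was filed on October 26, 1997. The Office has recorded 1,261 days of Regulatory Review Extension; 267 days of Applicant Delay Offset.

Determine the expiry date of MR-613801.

Base term: filing date + 24 years → 26 October 2021.
Regulatory Review Extension: 1261 days claimed exceeds the 989-day cap, so +989 days → 11 July 2024.
Applicant Delay Offset: −267 days → 18 October 2023.

2023-10-18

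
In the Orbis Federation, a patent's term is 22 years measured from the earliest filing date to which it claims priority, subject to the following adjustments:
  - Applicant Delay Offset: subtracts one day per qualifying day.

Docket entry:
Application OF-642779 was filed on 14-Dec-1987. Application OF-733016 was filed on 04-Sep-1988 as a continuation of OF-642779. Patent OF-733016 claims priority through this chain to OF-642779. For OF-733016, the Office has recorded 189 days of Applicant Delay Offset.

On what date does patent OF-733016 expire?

Earliest priority filing: 14 December 1987.
Base term: 14 December 1987 + 22 years → 14 December 2009.
Applicant Delay Offset: −189 days → 8 June 2009.

June 8, 2009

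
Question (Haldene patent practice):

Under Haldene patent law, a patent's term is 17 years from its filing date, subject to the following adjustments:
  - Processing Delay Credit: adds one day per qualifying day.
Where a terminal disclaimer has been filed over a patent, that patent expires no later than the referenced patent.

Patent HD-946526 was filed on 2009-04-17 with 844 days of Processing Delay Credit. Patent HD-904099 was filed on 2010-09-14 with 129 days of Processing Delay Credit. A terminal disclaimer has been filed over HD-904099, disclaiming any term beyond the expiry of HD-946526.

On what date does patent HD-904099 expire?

Natural term of HD-904099:
  Base: filing + 17 years → 14 September 2027.
  Processing Delay Credit: +129 days → 21 January 2028.
Expiry of referenced patent HD-946526:
  Base: filing + 17 years → 17 April 2026.
  Processing Delay Credit: +844 days → 8 August 2028.
Terminal disclaimer: HD-904099 expires on the earlier of 21 January 2028 and 8 August 2028.

January 21, 2028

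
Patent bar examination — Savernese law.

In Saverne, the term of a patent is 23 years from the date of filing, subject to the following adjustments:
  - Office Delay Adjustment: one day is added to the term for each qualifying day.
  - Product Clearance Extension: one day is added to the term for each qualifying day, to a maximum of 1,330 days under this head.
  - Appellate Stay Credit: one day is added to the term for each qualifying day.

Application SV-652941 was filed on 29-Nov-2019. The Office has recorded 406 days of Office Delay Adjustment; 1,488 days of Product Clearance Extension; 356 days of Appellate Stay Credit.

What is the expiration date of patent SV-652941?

August 21, 2048

Base term: filing date + 23 years → 29 November 2042.
Office Delay Adjustment: +406 days → 9 January 2044.
Product Clearance Extension: 1488 days claimed exceeds the 1330-day cap, so +1330 days → 31 August 2047.
Appellate Stay Credit: +356 days → 21 August 2048.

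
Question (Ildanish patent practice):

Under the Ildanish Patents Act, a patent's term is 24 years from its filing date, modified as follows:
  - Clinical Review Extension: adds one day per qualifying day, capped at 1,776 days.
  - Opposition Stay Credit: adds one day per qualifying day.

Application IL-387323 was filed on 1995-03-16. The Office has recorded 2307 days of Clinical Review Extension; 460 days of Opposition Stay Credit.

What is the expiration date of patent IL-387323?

2025-04-29

Base term: filing date + 24 years → 16 March 2019.
Clinical Review Extension: 2307 days claimed exceeds the 1776-day cap, so +1776 days → 25 January 2024.
Opposition Stay Credit: +460 days → 29 April 2025.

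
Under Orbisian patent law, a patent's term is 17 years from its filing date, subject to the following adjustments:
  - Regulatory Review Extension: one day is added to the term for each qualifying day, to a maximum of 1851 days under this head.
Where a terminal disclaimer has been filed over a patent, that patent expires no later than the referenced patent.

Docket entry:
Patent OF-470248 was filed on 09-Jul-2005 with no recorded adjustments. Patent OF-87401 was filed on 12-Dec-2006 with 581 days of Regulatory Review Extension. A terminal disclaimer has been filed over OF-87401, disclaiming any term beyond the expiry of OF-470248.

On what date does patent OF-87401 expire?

July 9, 2022

Natural term of OF-87401:
  Base: filing + 17 years → 12 December 2023.
  Regulatory Review Extension: 581 days (within the 1851-day cap) → +581 days → 15 July 2025.
Expiry of referenced patent OF-470248:
  Base: filing + 17 years → 9 July 2022.
Terminal disclaimer: OF-87401 expires on the earlier of 15 July 2025 and 9 July 2022.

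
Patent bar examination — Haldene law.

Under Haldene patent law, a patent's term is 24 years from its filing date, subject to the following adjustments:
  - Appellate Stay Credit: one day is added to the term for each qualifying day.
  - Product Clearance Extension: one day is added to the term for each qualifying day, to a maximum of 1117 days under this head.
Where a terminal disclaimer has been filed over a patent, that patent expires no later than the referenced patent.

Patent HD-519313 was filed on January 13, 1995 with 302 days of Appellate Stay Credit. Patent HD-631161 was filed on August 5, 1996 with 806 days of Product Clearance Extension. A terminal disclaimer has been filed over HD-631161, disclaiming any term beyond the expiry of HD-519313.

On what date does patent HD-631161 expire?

Natural term of HD-631161:
  Base: filing + 24 years → 5 August 2020.
  Product Clearance Extension: 806 days (within the 1117-day cap) → +806 days → 20 October 2022.
Expiry of referenced patent HD-519313:
  Base: filing + 24 years → 13 January 2019.
  Appellate Stay Credit: +302 days → 11 November 2019.
Terminal disclaimer: HD-631161 expires on the earlier of 20 October 2022 and 11 November 2019.

2019-11-11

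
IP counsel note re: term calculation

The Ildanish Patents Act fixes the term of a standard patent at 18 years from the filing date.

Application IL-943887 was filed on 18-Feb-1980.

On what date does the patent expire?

Filing date + 18 years → 18 February 1998.

1998-02-18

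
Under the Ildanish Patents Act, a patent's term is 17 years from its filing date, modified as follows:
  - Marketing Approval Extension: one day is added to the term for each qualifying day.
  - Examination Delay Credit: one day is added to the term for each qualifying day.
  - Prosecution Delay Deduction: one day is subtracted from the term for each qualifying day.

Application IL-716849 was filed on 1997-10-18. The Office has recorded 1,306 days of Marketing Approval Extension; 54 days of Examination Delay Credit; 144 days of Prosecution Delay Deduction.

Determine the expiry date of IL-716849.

Base term: filing date + 17 years → 18 October 2014.
Marketing Approval Extension: +1306 days → 16 May 2018.
Examination Delay Credit: +54 days → 9 July 2018.
Prosecution Delay Deduction: −144 days → 15 February 2018.

February 15, 2018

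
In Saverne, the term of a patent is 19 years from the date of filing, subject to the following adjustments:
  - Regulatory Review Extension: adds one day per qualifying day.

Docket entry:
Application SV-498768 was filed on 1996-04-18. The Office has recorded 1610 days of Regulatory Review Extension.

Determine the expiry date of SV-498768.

September 14, 2019

Base term: filing date + 19 years → 18 April 2015.
Regulatory Review Extension: +1610 days → 14 September 2019.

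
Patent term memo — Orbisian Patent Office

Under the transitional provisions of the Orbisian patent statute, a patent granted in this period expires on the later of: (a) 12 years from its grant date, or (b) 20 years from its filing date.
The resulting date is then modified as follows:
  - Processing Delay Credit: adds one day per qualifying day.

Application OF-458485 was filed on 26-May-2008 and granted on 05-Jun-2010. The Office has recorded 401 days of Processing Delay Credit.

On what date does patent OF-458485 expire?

(a) grant + 12 years → 5 June 2022.
(b) filing + 20 years → 26 May 2028.
Later of the two: 26 May 2028.
Processing Delay Credit: +401 days → 1 July 2029.

July 1, 2029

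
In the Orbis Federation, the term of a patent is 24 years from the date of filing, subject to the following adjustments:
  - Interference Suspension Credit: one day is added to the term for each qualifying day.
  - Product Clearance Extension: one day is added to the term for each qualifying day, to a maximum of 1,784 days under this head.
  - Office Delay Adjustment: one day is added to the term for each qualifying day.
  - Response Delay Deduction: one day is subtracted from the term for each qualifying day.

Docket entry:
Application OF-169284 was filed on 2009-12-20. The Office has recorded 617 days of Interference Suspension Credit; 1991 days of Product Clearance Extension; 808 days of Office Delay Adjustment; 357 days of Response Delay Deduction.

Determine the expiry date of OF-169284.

2041-10-11

Base term: filing date + 24 years → 20 December 2033.
Interference Suspension Credit: +617 days → 29 August 2035.
Product Clearance Extension: 1991 days claimed exceeds the 1784-day cap, so +1784 days → 17 July 2040.
Office Delay Adjustment: +808 days → 3 October 2042.
Response Delay Deduction: −357 days → 11 October 2041.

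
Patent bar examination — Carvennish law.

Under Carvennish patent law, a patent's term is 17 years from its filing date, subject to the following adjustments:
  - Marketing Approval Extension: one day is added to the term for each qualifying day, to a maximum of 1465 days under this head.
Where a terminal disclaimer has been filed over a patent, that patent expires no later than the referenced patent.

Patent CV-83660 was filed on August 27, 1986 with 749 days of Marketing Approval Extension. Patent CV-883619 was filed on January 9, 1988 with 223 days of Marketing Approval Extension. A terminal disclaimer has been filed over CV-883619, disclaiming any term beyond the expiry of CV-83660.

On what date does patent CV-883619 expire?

August 20, 2005

Natural term of CV-883619:
  Base: filing + 17 years → 9 January 2005.
  Marketing Approval Extension: 223 days (within the 1465-day cap) → +223 days → 20 August 2005.
Expiry of referenced patent CV-83660:
  Base: filing + 17 years → 27 August 2003.
  Marketing Approval Extension: 749 days (within the 1465-day cap) → +749 days → 14 September 2005.
Terminal disclaimer: CV-883619 expires on the earlier of 20 August 2005 and 14 September 2005.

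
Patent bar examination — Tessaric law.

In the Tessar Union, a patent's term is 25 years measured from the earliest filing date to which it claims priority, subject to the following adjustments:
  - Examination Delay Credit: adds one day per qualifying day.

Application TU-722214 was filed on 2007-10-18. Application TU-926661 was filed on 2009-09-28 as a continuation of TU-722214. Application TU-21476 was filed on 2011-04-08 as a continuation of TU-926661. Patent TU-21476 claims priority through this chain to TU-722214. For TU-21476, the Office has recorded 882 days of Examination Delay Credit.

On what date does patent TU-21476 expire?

Earliest priority filing: 18 October 2007.
Base term: 18 October 2007 + 25 years → 18 October 2032.
Examination Delay Credit: +882 days → 19 March 2035.

March 19, 2035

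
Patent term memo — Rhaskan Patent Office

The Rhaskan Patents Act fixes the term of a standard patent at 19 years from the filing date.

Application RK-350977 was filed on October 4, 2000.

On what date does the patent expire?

Filing date + 19 years → 4 October 2019.

October 4, 2019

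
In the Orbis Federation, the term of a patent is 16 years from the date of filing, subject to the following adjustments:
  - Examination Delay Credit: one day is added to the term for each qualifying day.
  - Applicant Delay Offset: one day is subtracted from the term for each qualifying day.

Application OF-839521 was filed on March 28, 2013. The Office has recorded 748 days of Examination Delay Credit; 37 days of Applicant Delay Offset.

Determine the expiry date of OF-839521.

Base term: filing date + 16 years → 28 March 2029.
Examination Delay Credit: +748 days → 15 April 2031.
Applicant Delay Offset: −37 days → 9 March 2031.

2031-03-09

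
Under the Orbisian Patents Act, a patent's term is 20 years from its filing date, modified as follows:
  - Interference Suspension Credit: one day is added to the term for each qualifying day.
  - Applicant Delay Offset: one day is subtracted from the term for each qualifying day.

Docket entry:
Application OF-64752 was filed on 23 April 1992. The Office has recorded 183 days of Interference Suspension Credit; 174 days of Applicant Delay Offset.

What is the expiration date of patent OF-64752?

2012-05-02

Base term: filing date + 20 years → 23 April 2012.
Interference Suspension Credit: +183 days → 23 October 2012.
Applicant Delay Offset: −174 days → 2 May 2012.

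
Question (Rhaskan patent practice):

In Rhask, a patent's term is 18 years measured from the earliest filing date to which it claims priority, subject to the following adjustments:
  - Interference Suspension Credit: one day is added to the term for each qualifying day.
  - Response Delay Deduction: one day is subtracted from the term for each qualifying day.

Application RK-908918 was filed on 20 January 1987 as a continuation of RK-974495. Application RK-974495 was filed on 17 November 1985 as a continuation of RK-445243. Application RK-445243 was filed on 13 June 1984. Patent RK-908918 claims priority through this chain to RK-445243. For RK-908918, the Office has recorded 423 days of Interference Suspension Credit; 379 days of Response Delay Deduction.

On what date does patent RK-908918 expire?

Earliest priority filing: 13 June 1984.
Base term: 13 June 1984 + 18 years → 13 June 2002.
Interference Suspension Credit: +423 days → 10 August 2003.
Response Delay Deduction: −379 days → 27 July 2002.

2002-07-27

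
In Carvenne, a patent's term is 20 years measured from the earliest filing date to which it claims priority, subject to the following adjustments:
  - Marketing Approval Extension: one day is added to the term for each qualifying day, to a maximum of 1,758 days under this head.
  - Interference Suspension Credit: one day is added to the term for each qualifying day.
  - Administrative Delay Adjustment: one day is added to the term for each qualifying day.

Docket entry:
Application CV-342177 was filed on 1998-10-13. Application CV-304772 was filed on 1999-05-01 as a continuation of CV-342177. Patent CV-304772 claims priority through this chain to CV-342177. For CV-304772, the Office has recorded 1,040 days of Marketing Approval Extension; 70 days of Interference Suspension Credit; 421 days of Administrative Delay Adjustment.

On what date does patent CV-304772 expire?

2022-12-22

Earliest priority filing: 13 October 1998.
Base term: 13 October 1998 + 20 years → 13 October 2018.
Marketing Approval Extension: 1040 days (within the 1758-day cap) → +1040 days → 18 August 2021.
Interference Suspension Credit: +70 days → 27 October 2021.
Administrative Delay Adjustment: +421 days → 22 December 2022.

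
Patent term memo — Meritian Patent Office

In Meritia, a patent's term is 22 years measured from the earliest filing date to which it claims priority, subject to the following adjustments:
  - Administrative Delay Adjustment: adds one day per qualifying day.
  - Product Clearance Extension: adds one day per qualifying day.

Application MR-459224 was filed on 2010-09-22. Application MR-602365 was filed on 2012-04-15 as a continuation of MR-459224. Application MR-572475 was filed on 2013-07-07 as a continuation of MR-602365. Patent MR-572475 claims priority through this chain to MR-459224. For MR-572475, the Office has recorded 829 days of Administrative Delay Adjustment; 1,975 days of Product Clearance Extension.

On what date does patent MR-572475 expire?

May 27, 2040

Earliest priority filing: 22 September 2010.
Base term: 22 September 2010 + 22 years → 22 September 2032.
Administrative Delay Adjustment: +829 days → 30 December 2034.
Product Clearance Extension: +1975 days → 27 May 2040.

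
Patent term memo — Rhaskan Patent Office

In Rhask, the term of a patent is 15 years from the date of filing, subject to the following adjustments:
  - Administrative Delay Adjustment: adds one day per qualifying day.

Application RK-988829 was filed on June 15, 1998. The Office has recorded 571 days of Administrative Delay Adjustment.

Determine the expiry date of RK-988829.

January 7, 2015

Base term: filing date + 15 years → 15 June 2013.
Administrative Delay Adjustment: +571 days → 7 January 2015.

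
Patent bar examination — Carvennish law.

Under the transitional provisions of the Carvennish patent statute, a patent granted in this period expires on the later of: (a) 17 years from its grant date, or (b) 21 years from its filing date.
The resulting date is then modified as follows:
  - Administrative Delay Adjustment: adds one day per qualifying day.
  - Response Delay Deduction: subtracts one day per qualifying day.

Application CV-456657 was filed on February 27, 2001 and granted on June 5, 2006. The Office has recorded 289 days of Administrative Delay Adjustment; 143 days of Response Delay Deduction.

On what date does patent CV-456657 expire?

2023-10-29

(a) grant + 17 years → 5 June 2023.
(b) filing + 21 years → 27 February 2022.
Later of the two: 5 June 2023.
Administrative Delay Adjustment: +289 days → 20 March 2024.
Response Delay Deduction: −143 days → 29 October 2023.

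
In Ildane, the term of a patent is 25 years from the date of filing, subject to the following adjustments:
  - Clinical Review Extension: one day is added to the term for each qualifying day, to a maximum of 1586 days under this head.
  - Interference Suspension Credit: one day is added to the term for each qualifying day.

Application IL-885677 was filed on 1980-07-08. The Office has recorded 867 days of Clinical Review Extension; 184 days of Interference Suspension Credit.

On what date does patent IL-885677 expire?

2008-05-24

Base term: filing date + 25 years → 8 July 2005.
Clinical Review Extension: 867 days (within the 1586-day cap) → +867 days → 22 November 2007.
Interference Suspension Credit: +184 days → 24 May 2008.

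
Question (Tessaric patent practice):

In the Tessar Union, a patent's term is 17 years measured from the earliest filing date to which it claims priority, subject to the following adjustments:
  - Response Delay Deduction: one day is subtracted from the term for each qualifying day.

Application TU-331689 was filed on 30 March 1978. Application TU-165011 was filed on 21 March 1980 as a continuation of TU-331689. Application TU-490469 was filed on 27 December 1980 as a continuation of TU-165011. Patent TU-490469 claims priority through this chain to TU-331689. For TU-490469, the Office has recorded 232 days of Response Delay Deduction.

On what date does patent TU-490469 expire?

1994-08-10

Earliest priority filing: 30 March 1978.
Base term: 30 March 1978 + 17 years → 30 March 1995.
Response Delay Deduction: −232 days → 10 August 1994.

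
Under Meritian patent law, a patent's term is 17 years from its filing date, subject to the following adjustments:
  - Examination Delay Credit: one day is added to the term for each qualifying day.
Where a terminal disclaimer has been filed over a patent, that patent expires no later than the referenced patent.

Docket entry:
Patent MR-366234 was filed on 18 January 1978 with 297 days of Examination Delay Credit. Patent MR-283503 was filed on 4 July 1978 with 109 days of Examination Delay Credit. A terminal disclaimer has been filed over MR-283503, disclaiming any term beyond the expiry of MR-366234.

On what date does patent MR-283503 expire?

Natural term of MR-283503:
  Base: filing + 17 years → 4 July 1995.
  Examination Delay Credit: +109 days → 21 October 1995.
Expiry of referenced patent MR-366234:
  Base: filing + 17 years → 18 January 1995.
  Examination Delay Credit: +297 days → 11 November 1995.
Terminal disclaimer: MR-283503 expires on the earlier of 21 October 1995 and 11 November 1995.

1995-10-21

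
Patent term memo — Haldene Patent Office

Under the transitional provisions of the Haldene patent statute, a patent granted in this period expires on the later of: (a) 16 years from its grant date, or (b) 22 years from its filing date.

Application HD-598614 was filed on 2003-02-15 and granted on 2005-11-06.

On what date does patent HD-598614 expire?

February 15, 2025

(a) grant + 16 years → 6 November 2021.
(b) filing + 22 years → 15 February 2025.
Later of the two: 15 February 2025.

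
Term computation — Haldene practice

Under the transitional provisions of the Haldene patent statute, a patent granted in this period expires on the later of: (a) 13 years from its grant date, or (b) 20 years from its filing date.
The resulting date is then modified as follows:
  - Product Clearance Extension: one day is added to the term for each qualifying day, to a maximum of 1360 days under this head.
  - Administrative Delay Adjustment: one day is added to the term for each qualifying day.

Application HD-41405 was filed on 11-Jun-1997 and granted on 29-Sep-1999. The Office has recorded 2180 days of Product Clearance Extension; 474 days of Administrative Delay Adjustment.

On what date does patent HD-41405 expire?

June 19, 2022

(a) grant + 13 years → 29 September 2012.
(b) filing + 20 years → 11 June 2017.
Later of the two: 11 June 2017.
Product Clearance Extension: 2180 days claimed exceeds the 1360-day cap, so +1360 days → 2 March 2021.
Administrative Delay Adjustment: +474 days → 19 June 2022.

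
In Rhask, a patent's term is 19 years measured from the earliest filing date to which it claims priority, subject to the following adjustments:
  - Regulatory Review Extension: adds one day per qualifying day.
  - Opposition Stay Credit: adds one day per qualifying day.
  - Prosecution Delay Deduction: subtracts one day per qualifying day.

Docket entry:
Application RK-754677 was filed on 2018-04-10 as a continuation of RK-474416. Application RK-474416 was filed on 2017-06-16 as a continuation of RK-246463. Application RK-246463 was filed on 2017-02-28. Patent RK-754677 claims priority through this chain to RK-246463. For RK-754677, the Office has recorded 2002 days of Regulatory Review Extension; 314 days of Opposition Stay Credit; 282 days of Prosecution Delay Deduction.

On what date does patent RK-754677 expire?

Earliest priority filing: 28 February 2017.
Base term: 28 February 2017 + 19 years → 28 February 2036.
Regulatory Review Extension: +2002 days → 22 August 2041.
Opposition Stay Credit: +314 days → 2 July 2042.
Prosecution Delay Deduction: −282 days → 23 September 2041.

September 23, 2041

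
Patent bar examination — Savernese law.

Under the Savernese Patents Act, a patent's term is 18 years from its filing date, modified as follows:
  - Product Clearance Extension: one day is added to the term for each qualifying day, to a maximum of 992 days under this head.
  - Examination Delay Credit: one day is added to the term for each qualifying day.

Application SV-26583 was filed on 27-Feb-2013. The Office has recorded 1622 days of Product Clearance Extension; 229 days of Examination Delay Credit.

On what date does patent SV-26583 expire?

2034-07-02

Base term: filing date + 18 years → 27 February 2031.
Product Clearance Extension: 1622 days claimed exceeds the 992-day cap, so +992 days → 15 November 2033.
Examination Delay Credit: +229 days → 2 July 2034.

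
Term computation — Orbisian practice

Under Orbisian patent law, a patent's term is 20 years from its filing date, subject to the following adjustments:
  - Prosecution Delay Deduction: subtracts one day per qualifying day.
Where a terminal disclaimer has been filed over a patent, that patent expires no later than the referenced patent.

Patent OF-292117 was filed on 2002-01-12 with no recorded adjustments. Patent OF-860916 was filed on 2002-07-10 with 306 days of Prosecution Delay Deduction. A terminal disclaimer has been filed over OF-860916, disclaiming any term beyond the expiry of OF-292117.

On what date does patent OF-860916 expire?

Natural term of OF-860916:
  Base: filing + 20 years → 10 July 2022.
  Prosecution Delay Deduction: −306 days → 7 September 2021.
Expiry of referenced patent OF-292117:
  Base: filing + 20 years → 12 January 2022.
Terminal disclaimer: OF-860916 expires on the earlier of 7 September 2021 and 12 January 2022.

2021-09-07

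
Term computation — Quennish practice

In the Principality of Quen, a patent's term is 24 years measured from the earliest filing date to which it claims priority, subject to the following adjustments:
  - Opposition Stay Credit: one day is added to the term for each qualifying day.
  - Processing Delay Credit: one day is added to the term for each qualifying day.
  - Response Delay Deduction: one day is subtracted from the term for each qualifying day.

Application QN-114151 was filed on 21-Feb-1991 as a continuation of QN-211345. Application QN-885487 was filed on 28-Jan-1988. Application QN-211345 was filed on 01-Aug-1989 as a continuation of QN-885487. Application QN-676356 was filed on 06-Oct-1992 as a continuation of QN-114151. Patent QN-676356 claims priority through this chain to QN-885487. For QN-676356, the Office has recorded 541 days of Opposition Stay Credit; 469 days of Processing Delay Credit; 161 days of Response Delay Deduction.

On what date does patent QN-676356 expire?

Earliest priority filing: 28 January 1988.
Base term: 28 January 1988 + 24 years → 28 January 2012.
Opposition Stay Credit: +541 days → 22 July 2013.
Processing Delay Credit: +469 days → 3 November 2014.
Response Delay Deduction: −161 days → 26 May 2014.

2014-05-26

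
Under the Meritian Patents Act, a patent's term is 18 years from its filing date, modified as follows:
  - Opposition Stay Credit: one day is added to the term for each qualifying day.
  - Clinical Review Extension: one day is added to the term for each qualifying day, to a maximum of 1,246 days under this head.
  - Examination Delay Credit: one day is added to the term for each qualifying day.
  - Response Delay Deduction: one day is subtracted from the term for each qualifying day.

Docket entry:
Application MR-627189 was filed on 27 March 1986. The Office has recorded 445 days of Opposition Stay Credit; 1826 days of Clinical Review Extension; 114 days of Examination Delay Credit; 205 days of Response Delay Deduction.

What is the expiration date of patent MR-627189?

Base term: filing date + 18 years → 27 March 2004.
Opposition Stay Credit: +445 days → 15 June 2005.
Clinical Review Extension: 1826 days claimed exceeds the 1246-day cap, so +1246 days → 12 November 2008.
Examination Delay Credit: +114 days → 6 March 2009.
Response Delay Deduction: −205 days → 13 August 2008.

2008-08-13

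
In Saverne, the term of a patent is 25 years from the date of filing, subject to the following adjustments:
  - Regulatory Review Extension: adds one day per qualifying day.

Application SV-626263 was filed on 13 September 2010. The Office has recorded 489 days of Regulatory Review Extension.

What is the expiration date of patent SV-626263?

Base term: filing date + 25 years → 13 September 2035.
Regulatory Review Extension: +489 days → 14 January 2037.

January 14, 2037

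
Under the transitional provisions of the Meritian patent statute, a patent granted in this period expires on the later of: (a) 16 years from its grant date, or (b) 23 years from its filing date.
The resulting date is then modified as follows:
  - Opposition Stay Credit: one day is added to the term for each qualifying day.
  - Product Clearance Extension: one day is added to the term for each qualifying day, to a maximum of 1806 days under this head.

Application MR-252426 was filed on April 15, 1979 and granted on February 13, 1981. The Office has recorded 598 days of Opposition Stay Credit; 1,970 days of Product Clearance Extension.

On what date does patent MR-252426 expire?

(a) grant + 16 years → 13 February 1997.
(b) filing + 23 years → 15 April 2002.
Later of the two: 15 April 2002.
Opposition Stay Credit: +598 days → 4 December 2003.
Product Clearance Extension: 1970 days claimed exceeds the 1806-day cap, so +1806 days → 13 November 2008.

November 13, 2008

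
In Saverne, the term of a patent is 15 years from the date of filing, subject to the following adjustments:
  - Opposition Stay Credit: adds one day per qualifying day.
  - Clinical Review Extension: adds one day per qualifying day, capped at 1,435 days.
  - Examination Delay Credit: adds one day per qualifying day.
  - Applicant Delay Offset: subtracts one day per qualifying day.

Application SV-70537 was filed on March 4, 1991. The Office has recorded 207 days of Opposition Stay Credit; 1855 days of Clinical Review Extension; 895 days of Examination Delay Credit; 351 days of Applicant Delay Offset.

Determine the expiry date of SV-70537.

Base term: filing date + 15 years → 4 March 2006.
Opposition Stay Credit: +207 days → 27 September 2006.
Clinical Review Extension: 1855 days claimed exceeds the 1435-day cap, so +1435 days → 1 September 2010.
Examination Delay Credit: +895 days → 12 February 2013.
Applicant Delay Offset: −351 days → 27 February 2012.

2012-02-27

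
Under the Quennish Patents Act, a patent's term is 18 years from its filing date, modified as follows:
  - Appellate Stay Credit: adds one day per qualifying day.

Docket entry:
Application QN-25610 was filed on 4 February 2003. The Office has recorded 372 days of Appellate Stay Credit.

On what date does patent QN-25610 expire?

Base term: filing date + 18 years → 4 February 2021.
Appellate Stay Credit: +372 days → 11 February 2022.

2022-02-11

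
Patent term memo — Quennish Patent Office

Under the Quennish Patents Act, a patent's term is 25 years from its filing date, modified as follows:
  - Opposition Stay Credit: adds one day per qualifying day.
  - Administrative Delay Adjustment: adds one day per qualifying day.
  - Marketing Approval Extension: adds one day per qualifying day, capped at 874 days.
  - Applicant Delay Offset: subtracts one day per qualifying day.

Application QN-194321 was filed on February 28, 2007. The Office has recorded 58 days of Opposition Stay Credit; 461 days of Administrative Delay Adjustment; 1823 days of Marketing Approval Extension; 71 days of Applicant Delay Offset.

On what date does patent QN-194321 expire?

2035-10-12

Base term: filing date + 25 years → 28 February 2032.
Opposition Stay Credit: +58 days → 26 April 2032.
Administrative Delay Adjustment: +461 days → 31 July 2033.
Marketing Approval Extension: 1823 days claimed exceeds the 874-day cap, so +874 days → 22 December 2035.
Applicant Delay Offset: −71 days → 12 October 2035.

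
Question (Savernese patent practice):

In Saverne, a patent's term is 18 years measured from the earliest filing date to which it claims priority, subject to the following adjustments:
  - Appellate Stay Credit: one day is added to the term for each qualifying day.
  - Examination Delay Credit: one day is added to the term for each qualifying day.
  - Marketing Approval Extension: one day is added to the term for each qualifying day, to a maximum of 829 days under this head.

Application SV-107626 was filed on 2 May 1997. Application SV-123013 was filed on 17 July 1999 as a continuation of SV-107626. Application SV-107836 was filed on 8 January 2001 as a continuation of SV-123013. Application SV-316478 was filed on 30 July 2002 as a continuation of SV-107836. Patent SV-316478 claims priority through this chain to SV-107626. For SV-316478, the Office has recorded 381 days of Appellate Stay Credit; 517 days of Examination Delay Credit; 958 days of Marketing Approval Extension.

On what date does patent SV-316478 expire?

January 23, 2020

Earliest priority filing: 2 May 1997.
Base term: 2 May 1997 + 18 years → 2 May 2015.
Appellate Stay Credit: +381 days → 17 May 2016.
Examination Delay Credit: +517 days → 16 October 2017.
Marketing Approval Extension: 958 days claimed exceeds the 829-day cap, so +829 days → 23 January 2020.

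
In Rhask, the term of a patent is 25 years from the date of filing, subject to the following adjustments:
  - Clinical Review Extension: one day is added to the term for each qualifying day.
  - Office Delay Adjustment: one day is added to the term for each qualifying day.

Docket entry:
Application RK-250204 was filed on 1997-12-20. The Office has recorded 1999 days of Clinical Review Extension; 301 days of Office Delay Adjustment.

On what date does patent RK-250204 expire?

2029-04-07

Base term: filing date + 25 years → 20 December 2022.
Clinical Review Extension: +1999 days → 10 June 2028.
Office Delay Adjustment: +301 days → 7 April 2029.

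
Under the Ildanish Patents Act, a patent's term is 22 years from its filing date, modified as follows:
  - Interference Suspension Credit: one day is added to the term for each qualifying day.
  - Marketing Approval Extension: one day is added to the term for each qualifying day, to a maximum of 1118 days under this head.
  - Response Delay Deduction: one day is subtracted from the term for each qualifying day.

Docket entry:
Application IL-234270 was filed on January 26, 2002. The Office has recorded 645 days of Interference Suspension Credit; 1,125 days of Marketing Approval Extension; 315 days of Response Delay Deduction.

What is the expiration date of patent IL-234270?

Base term: filing date + 22 years → 26 January 2024.
Interference Suspension Credit: +645 days → 1 November 2025.
Marketing Approval Extension: 1125 days claimed exceeds the 1118-day cap, so +1118 days → 23 November 2028.
Response Delay Deduction: −315 days → 13 January 2028.

January 13, 2028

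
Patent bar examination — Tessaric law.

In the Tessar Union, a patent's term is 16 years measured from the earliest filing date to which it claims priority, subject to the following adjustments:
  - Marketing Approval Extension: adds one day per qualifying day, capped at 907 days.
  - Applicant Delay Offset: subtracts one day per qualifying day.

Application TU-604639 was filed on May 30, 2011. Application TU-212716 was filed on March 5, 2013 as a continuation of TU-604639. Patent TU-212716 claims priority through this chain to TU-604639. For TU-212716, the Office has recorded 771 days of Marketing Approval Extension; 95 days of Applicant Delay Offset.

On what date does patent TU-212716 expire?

Earliest priority filing: 30 May 2011.
Base term: 30 May 2011 + 16 years → 30 May 2027.
Marketing Approval Extension: 771 days (within the 907-day cap) → +771 days → 9 July 2029.
Applicant Delay Offset: −95 days → 5 April 2029.

April 5, 2029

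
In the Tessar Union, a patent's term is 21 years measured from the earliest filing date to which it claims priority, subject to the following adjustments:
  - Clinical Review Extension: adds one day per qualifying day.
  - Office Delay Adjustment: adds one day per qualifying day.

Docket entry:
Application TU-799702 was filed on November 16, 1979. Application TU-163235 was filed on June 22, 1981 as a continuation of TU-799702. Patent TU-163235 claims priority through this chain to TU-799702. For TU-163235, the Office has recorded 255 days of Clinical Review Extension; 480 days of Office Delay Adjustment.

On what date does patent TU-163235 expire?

Earliest priority filing: 16 November 1979.
Base term: 16 November 1979 + 21 years → 16 November 2000.
Clinical Review Extension: +255 days → 29 July 2001.
Office Delay Adjustment: +480 days → 21 November 2002.

November 21, 2002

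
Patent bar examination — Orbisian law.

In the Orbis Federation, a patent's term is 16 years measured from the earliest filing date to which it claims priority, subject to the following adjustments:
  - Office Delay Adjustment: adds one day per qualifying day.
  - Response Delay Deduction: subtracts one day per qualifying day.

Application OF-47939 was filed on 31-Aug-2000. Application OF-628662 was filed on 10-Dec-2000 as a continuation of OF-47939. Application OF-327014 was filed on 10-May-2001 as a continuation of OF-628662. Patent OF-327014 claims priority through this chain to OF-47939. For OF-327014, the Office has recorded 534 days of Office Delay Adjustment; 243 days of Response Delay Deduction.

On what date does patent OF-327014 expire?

Earliest priority filing: 31 August 2000.
Base term: 31 August 2000 + 16 years → 31 August 2016.
Office Delay Adjustment: +534 days → 16 February 2018.
Response Delay Deduction: −243 days → 18 June 2017.

2017-06-18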